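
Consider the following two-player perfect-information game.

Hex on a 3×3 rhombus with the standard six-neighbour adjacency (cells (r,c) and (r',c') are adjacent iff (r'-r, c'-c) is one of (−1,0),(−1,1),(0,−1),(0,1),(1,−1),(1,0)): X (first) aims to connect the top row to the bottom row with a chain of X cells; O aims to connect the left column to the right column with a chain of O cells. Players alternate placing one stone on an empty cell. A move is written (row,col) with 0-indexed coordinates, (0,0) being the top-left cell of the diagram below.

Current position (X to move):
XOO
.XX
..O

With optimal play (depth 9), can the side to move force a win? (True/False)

X winning at [XOO/.XX/..O]: True

[XOO/.XX/..O] X move#1: (1,0):+1/XOO/XXX/..O*, (2,0):-1/XOO/.XX/X.O, (2,1):-1/XOO/.XX/.XO
[XOO/XXX/..O] O move#2: (2,0):-1/XOO/XXX/O.O*, (2,1):-1/XOO/XXX/.OO
[XOO/XXX/O.O] X move#3: (2,1):+1/XOO/XXX/OXO*
[XOO/XXX/OXO] end (terminal -1, O#4); searched XOO/.XX/..O to 9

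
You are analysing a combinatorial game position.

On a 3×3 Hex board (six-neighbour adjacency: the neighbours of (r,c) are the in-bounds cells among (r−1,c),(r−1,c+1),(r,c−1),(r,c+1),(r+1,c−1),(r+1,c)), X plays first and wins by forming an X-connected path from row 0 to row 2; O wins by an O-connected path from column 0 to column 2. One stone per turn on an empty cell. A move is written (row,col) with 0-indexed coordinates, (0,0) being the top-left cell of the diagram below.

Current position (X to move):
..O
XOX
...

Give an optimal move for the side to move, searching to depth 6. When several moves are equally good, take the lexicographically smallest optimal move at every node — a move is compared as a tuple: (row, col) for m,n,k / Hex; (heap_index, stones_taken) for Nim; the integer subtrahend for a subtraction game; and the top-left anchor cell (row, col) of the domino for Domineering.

[..O/XOX/...] X move#1: (0,0):-1/X.O/XOX/..., (0,1):-1/.XO/XOX/..., (2,0):+1/..O/XOX/X..*, (2,1):-1/..O/XOX/.X., (2,2):-1/..O/XOX/..X
[..O/XOX/X..] O move#2: (0,0):-1/O.O/XOX/X..*, (0,1):-1/.OO/XOX/X.., (2,1):-1/..O/XOX/XO., (2,2):-1/..O/XOX/X.O
[O.O/XOX/X..] X move#3: (0,1):+1/OXO/XOX/X..*, (2,1):-1/O.O/XOX/XX., (2,2):-1/O.O/XOX/X.X
[OXO/XOX/X..] end (terminal -1, O#4); searched ..O/XOX/... to 6

X's best at [..O/XOX/...]: (2,0)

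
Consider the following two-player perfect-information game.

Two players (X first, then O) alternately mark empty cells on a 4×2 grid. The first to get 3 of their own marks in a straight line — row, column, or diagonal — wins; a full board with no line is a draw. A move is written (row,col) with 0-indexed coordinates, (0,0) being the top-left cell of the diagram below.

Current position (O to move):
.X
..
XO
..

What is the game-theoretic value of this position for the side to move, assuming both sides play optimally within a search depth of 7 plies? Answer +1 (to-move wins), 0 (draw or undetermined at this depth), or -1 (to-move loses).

[.X/../XO/..] O move#1: (0,0):+0/OX/../XO/..*, (1,0):+0/.X/O./XO/.., (1,1):+0/.X/.O/XO/.., (3,0):+0/.X/../XO/O., (3,1):+0/.X/../XO/.O
[OX/../XO/..] X move#2: (1,0):+0/OX/X./XO/..*, (1,1):+0/OX/.X/XO/.., (3,0):+0/OX/../XO/X., (3,1):+0/OX/../XO/.X
[OX/X./XO/..] O move#3: (1,1):-1/OX/XO/XO/.., (3,0):+0/OX/X./XO/O.*, (3,1):-1/OX/X./XO/.O
[OX/X./XO/O.] X move#4: (1,1):+0/OX/XX/XO/O.*, (3,1):+0/OX/X./XO/OX
[OX/XX/XO/O.] O move#5: (3,1):+0/OX/XX/XO/OO*
[OX/XX/XO/OO] end (terminal +0, X#6); searched .X/../XO/.. to 7

value(.X/../XO/.., O) = 0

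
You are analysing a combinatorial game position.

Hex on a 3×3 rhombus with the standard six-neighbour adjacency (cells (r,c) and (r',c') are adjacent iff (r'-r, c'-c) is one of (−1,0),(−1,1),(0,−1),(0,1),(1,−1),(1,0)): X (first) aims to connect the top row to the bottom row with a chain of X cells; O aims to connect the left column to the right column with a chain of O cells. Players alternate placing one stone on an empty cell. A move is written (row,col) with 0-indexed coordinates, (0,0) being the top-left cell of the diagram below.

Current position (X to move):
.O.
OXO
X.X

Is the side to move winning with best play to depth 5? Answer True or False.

X winning at [.O./OXO/X.X]: True

p1 X@[.O./OXO/X.X]: (0,0)[XO./OXO/X.X]-1 (0,2)[.OX/OXO/X.X]+1* (2,1)[.O./OXO/XXX]-1
p2 O@[.OX/OXO/X.X] terminal -1; root [.O./OXO/X.X] d5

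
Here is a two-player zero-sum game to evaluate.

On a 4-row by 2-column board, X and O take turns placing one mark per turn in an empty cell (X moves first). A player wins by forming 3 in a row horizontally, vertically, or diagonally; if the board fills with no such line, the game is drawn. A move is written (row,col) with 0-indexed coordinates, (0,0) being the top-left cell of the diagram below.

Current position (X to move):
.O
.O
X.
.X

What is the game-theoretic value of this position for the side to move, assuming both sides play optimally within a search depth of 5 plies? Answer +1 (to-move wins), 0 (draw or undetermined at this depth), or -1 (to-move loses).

[.O/.O/X./.X] X move#1: (0,0):-1/XO/.O/X./.X, (1,0):-1/.O/XO/X./.X, (2,1):+0/.O/.O/XX/.X*, (3,0):-1/.O/.O/X./XX
[.O/.O/XX/.X] O move#2: (0,0):+0/OO/.O/XX/.X*, (1,0):+0/.O/OO/XX/.X, (3,0):+0/.O/.O/XX/OX
[OO/.O/XX/.X] X move#3: (1,0):+0/OO/XO/XX/.X*, (3,0):+0/OO/.O/XX/XX
[OO/XO/XX/.X] O move#4: (3,0):+0/OO/XO/XX/OX*
[OO/XO/XX/OX] end (terminal +0, X#5); searched .O/.O/X./.X to 5

value(.O/.O/X./.X, X) = 0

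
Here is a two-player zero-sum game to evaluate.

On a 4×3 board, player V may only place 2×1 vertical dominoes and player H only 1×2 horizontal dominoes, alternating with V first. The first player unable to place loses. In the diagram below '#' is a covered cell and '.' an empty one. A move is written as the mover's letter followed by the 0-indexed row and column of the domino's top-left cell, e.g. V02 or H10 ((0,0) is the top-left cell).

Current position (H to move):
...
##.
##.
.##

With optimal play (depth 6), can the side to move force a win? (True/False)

H winning at [.../##./##./.##]: False

ply 1, H at .../##./##./.## | H00=-1→##./##./##./.##*; H01=-1→.##/##./##./.##
ply 2, V at ##./##./##./.## | V02=+1→###/###/##./.##*; V12=+1→##./###/###/.##
ply 3: ###/###/##./.## is terminal -1 (H); from .../##./##./.## depth 6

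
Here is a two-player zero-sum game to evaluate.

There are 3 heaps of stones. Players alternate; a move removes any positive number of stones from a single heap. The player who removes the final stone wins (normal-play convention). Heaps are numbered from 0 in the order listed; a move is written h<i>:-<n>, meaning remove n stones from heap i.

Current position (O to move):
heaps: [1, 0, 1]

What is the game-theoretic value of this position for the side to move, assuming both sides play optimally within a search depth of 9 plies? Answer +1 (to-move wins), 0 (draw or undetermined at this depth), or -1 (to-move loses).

value((1,0,1), O) = -1

p1 O@[(1,0,1)]: h0:-1[(0,0,1)]-1* h2:-1[(1,0,0)]-1
p2 X@[(0,0,1)]: h2:-1[(0,0,0)]+1*
p3 O@[(0,0,0)] terminal -1; root [(1,0,1)] d9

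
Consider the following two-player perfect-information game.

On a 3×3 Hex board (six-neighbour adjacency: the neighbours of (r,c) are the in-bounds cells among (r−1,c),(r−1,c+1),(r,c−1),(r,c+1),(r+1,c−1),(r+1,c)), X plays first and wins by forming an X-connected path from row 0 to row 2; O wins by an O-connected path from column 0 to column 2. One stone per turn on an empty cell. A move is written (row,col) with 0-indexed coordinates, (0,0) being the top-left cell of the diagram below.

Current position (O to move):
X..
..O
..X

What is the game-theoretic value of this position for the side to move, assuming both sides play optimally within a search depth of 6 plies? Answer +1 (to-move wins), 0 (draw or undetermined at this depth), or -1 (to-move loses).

p1 O@[X../..O/..X]: (0,1)[XO./..O/..X]-1 (0,2)[X.O/..O/..X]-1 (1,0)[X../O.O/..X]-1 (1,1)[X../.OO/..X]+1* (2,0)[X../..O/O.X]+1 (2,1)[X../..O/.OX]-1
p2 X@[X../.OO/..X]: (0,1)[XX./.OO/..X]-1* (0,2)[X.X/.OO/..X]-1 (1,0)[X../XOO/..X]-1 (2,0)[X../.OO/X.X]-1 (2,1)[X../.OO/.XX]-1
p3 O@[XX./.OO/..X]: (0,2)[XXO/.OO/..X]+1* (1,0)[XX./OOO/..X]+1 (2,0)[XX./.OO/O.X]+1 (2,1)[XX./.OO/.OX]+1
p4 X@[XXO/.OO/..X]: (1,0)[XXO/XOO/..X]-1* (2,0)[XXO/.OO/X.X]-1 (2,1)[XXO/.OO/.XX]-1
p5 O@[XXO/XOO/..X]: (2,0)[XXO/XOO/O.X]+1* (2,1)[XXO/XOO/.OX]-1
p6 X@[XXO/XOO/O.X] terminal -1; root [X../..O/..X] d6

value(X../..O/..X, O) = +1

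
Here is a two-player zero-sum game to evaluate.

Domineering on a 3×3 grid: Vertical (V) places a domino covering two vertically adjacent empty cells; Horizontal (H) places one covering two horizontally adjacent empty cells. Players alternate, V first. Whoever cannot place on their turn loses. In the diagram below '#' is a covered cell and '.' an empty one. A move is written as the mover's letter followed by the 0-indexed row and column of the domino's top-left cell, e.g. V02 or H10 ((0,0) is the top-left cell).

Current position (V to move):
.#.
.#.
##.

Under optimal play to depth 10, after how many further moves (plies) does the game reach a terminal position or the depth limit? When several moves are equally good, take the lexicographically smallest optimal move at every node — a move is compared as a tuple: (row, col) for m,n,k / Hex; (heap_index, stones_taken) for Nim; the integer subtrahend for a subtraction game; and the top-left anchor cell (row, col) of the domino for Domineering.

ply 1, V at .#./.#./##. | V00=+1→##./##./##.*; V02=+1→.##/.##/##.; V12=+1→.#./.##/###
ply 2: ##./##./##. is terminal -1 (H); from .#./.#./##. depth 10

PV length from [.#./.#./##.]: 1 ply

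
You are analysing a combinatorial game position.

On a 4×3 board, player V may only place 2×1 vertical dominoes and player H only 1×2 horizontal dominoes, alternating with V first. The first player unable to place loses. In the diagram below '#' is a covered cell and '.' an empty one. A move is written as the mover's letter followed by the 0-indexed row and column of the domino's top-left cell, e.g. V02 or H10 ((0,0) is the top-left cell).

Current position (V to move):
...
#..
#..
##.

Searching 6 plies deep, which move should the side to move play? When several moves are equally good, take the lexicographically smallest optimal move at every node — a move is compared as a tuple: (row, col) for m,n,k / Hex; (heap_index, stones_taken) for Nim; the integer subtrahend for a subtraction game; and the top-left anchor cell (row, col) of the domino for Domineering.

ply 1, V at .../#../#../##. | V01=+1→.#./##./#../##.*; V02=+1→..#/#.#/#../##.; V11=+1→.../##./##./##.; V12=+1→.../#.#/#.#/##.; V22=-1→.../#../#.#/###
ply 2, H at .#./##./#../##. | H21=-1→.#./##./###/##.*
ply 3, V at .#./##./###/##. | V02=+1→.##/###/###/##.*
ply 4: .##/###/###/##. is terminal -1 (H); from .../#../#../##. depth 6

V's best at [.../#../#../##.]: V01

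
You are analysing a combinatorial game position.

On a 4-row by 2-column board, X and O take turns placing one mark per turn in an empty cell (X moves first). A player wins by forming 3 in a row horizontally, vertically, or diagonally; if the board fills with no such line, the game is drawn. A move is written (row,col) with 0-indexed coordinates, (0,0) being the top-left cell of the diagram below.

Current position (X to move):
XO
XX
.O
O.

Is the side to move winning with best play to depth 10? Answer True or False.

X winning at [XO/XX/.O/O.]: True

p1 X@[XO/XX/.O/O.]: (2,0)[XO/XX/XO/O.]+1* (3,1)[XO/XX/.O/OX]+0
p2 O@[XO/XX/XO/O.] terminal -1; root [XO/XX/.O/O.] d10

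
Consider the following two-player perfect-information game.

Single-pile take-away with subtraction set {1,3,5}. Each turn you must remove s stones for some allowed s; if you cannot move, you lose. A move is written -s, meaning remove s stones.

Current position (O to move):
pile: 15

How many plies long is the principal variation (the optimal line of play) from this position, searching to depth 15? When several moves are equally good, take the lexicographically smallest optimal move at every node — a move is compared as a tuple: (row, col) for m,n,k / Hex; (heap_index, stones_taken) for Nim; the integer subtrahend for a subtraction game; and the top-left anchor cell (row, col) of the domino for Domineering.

p1 O@[15]: -1[14]+1* -3[12]+1 -5[10]+1
p2 X@[14]: -1[13]-1* -3[11]-1 -5[9]-1
p3 O@[13]: -1[12]+1* -3[10]+1 -5[8]+1
p4 X@[12]: -1[11]-1* -3[9]-1 -5[7]-1
p5 O@[11]: -1[10]+1* -3[8]+1 -5[6]+1
p6 X@[10]: -1[9]-1* -3[7]-1 -5[5]-1
p7 O@[9]: -1[8]+1* -3[6]+1 -5[4]+1
p8 X@[8]: -1[7]-1* -3[5]-1 -5[3]-1
p9 O@[7]: -1[6]+1* -3[4]+1 -5[2]+1
p10 X@[6]: -1[5]-1* -3[3]-1 -5[1]-1
p11 O@[5]: -1[4]+1* -3[2]+1 -5[0]+1
p12 X@[4]: -1[3]-1* -3[1]-1
p13 O@[3]: -1[2]+1* -3[0]+1
p14 X@[2]: -1[1]-1*
p15 O@[1]: -1[0]+1*
p16 X@[0] terminal -1; root [15] d15

PV length from [15]: 15 plies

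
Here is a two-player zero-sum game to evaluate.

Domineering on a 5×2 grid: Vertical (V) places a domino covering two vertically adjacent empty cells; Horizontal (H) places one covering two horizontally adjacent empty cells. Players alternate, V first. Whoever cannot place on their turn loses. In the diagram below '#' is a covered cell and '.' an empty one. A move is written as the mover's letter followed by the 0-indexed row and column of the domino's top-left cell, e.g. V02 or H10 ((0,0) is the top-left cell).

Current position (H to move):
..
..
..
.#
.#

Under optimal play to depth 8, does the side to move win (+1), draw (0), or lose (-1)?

[../../../.#/.#] H move#1: H00:-1/##/../../.#/.#, H10:+1/../##/../.#/.#*, H20:-1/../../##/.#/.#
[../##/../.#/.#] V move#2: V20:-1/../##/#./##/.#*, V30:-1/../##/../##/##
[../##/#./##/.#] H move#3: H00:+1/##/##/#./##/.#*
[##/##/#./##/.#] end (terminal -1, V#4); searched ../../../.#/.# to 8

value(../../../.#/.#, H) = +1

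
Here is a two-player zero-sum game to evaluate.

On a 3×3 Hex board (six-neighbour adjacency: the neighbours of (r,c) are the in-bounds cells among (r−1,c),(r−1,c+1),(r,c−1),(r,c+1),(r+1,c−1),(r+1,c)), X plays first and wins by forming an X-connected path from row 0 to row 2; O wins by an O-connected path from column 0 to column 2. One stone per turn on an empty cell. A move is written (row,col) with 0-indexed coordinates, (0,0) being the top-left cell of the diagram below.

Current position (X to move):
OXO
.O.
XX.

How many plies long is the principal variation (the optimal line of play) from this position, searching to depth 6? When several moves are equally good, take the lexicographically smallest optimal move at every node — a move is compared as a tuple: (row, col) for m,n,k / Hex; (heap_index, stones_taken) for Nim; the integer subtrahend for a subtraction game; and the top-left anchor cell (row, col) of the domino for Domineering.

PV length from [OXO/.O./XX.]: 1 ply

ply 1, X at OXO/.O./XX. | (1,0)=+1→OXO/XO./XX.*; (1,2)=-1→OXO/.OX/XX.; (2,2)=-1→OXO/.O./XXX
ply 2: OXO/XO./XX. is terminal -1 (O); from OXO/.O./XX. depth 6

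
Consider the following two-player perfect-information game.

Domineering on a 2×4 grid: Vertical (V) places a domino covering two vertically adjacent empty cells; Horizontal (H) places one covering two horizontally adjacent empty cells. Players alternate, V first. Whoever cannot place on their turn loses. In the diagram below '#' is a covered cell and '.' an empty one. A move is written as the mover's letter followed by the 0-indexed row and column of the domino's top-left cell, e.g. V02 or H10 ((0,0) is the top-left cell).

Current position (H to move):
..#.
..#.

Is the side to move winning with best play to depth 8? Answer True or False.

[..#./..#.] H move#1: H00:+1/###./..#.*, H10:+1/..#./###.
[###./..#.] V move#2: V03:-1/####/..##*
[####/..##] H move#3: H10:+1/####/####*
[####/####] end (terminal -1, V#4); searched ..#./..#. to 8

H winning at [..#./..#.]: True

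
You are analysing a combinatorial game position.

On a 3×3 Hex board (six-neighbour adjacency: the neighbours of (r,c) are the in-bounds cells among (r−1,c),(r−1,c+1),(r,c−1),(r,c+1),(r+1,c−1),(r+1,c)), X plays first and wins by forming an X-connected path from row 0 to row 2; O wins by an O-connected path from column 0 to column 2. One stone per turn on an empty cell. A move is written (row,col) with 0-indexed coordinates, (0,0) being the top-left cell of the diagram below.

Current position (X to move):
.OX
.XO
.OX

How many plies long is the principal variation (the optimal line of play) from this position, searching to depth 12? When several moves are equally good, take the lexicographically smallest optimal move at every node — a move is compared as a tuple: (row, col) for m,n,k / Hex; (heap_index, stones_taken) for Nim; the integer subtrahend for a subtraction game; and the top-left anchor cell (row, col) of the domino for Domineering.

p1 X@[.OX/.XO/.OX]: (0,0)[XOX/.XO/.OX]-1 (1,0)[.OX/XXO/.OX]-1 (2,0)[.OX/.XO/XOX]+1*
p2 O@[.OX/.XO/XOX] terminal -1; root [.OX/.XO/.OX] d12

PV length from [.OX/.XO/.OX]: 1 ply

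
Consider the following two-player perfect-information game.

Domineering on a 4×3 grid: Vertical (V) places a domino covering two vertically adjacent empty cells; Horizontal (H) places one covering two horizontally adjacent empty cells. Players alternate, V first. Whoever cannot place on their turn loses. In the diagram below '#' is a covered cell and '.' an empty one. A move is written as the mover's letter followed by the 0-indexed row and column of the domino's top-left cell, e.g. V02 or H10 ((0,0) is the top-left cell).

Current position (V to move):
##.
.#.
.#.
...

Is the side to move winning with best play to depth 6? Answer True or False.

V winning at [##./.#./.#./...]: True

ply 1, V at ##./.#./.#./... | V02=+1→###/.##/.#./...*; V10=+1→##./##./##./...; V12=+1→##./.##/.##/...; V20=+1→##./.#./##./#..; V22=+1→##./.#./.##/..#
ply 2, H at ###/.##/.#./... | H30=-1→###/.##/.#./##.*; H31=-1→###/.##/.#./.##
ply 3, V at ###/.##/.#./##. | V10=+1→###/###/##./##.*; V22=+1→###/.##/.##/###
ply 4: ###/###/##./##. is terminal -1 (H); from ##./.#./.#./... depth 6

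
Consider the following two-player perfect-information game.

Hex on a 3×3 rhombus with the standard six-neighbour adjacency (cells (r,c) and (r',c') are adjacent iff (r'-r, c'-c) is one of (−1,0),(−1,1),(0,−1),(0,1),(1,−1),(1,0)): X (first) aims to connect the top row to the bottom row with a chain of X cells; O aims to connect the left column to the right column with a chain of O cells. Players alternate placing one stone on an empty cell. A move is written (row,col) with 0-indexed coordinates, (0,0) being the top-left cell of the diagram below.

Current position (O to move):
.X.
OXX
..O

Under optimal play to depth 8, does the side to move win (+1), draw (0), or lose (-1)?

value(.X./OXX/..O, O) = -1

p1 O@[.X./OXX/..O]: (0,0)[OX./OXX/..O]-1* (0,2)[.XO/OXX/..O]-1 (2,0)[.X./OXX/O.O]-1 (2,1)[.X./OXX/.OO]-1
p2 X@[OX./OXX/..O]: (0,2)[OXX/OXX/..O]+1* (2,0)[OX./OXX/X.O]+1 (2,1)[OX./OXX/.XO]+1
p3 O@[OXX/OXX/..O]: (2,0)[OXX/OXX/O.O]-1* (2,1)[OXX/OXX/.OO]-1
p4 X@[OXX/OXX/O.O]: (2,1)[OXX/OXX/OXO]+1*
p5 O@[OXX/OXX/OXO] terminal -1; root [.X./OXX/..O] d8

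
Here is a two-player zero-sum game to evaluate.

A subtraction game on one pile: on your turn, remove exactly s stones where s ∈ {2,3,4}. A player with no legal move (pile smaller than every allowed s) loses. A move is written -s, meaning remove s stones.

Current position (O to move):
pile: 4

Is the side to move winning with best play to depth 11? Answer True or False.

p1 O@[4]: -2[2]-1 -3[1]+1* -4[0]+1
p2 X@[1] terminal -1; root [4] d11

O winning at [4]: True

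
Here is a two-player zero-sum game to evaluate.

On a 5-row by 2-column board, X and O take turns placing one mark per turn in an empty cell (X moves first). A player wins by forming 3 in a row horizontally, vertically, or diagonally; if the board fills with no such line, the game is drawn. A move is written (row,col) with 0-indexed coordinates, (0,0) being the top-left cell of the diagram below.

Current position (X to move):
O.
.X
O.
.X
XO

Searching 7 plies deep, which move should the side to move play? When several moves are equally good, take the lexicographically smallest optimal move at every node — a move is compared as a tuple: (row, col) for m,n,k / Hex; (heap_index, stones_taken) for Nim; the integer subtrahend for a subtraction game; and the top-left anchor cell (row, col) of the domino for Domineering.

ply 1, X at O./.X/O./.X/XO | (0,1)=-1→OX/.X/O./.X/XO; (1,0)=+0→O./XX/O./.X/XO; (2,1)=+1→O./.X/OX/.X/XO*; (3,0)=-1→O./.X/O./XX/XO
ply 2: O./.X/OX/.X/XO is terminal -1 (O); from O./.X/O./.X/XO depth 7

X's best at [O./.X/O./.X/XO]: (2,1)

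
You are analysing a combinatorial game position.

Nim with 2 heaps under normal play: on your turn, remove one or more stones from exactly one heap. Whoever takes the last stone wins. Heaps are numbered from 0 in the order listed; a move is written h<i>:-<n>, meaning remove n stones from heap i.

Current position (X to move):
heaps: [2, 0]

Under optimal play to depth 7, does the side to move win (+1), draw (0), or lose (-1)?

ply 1, X at (2,0) | h0:-1=-1→(1,0); h0:-2=+1→(0,0)*
ply 2: (0,0) is terminal -1 (O); from (2,0) depth 7

value((2,0), X) = +1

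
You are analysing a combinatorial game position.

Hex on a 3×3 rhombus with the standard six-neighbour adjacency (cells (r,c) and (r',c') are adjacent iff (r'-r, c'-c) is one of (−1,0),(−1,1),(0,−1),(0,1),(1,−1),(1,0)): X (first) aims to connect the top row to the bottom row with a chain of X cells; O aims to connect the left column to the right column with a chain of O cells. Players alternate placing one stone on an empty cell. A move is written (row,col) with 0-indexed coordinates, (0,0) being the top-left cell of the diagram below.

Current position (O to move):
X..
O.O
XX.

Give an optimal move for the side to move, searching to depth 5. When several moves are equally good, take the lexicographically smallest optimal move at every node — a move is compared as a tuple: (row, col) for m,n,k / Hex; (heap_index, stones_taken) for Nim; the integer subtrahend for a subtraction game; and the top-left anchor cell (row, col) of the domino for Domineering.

O's best at [X../O.O/XX.]: (0,1)

p1 O@[X../O.O/XX.]: (0,1)[XO./O.O/XX.]+1* (0,2)[X.O/O.O/XX.]+1 (1,1)[X../OOO/XX.]+1 (2,2)[X../O.O/XXO]-1
p2 X@[XO./O.O/XX.]: (0,2)[XOX/O.O/XX.]-1* (1,1)[XO./OXO/XX.]-1 (2,2)[XO./O.O/XXX]-1
p3 O@[XOX/O.O/XX.]: (1,1)[XOX/OOO/XX.]+1* (2,2)[XOX/O.O/XXO]-1
p4 X@[XOX/OOO/XX.] terminal -1; root [X../O.O/XX.] d5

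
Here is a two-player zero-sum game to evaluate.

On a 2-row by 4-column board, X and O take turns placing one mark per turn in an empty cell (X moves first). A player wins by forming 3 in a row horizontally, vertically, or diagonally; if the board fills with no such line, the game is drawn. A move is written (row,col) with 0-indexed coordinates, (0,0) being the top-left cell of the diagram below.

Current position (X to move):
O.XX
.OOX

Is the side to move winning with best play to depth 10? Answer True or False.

X winning at [O.XX/.OOX]: True

[O.XX/.OOX] X move#1: (0,1):+1/OXXX/.OOX*, (1,0):+0/O.XX/XOOX
[OXXX/.OOX] end (terminal -1, O#2); searched O.XX/.OOX to 10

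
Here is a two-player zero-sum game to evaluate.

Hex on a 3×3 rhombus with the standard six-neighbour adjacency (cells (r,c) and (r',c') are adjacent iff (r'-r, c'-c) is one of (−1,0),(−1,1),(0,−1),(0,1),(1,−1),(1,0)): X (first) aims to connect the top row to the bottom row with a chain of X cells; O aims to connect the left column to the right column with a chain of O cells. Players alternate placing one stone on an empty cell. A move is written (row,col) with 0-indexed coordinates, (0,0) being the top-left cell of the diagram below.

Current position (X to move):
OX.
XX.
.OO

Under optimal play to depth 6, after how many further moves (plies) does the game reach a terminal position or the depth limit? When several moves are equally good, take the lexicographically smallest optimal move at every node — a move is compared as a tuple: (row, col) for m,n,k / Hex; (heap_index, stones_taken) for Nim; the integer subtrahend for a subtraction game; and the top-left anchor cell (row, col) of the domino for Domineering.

PV length from [OX./XX./.OO]: 1 ply

ply 1, X at OX./XX./.OO | (0,2)=-1→OXX/XX./.OO; (1,2)=-1→OX./XXX/.OO; (2,0)=+1→OX./XX./XOO*
ply 2: OX./XX./XOO is terminal -1 (O); from OX./XX./.OO depth 6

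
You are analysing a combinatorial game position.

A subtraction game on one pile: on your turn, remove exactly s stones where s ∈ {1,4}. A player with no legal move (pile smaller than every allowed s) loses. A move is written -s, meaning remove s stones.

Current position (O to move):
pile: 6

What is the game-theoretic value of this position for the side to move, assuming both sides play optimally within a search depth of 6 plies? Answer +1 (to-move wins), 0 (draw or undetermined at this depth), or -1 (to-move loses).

value(6, O) = +1

ply 1, O at 6 | -1=+1→5*; -4=+1→2
ply 2, X at 5 | -1=-1→4*; -4=-1→1
ply 3, O at 4 | -1=-1→3; -4=+1→0*
ply 4: 0 is terminal -1 (X); from 6 depth 6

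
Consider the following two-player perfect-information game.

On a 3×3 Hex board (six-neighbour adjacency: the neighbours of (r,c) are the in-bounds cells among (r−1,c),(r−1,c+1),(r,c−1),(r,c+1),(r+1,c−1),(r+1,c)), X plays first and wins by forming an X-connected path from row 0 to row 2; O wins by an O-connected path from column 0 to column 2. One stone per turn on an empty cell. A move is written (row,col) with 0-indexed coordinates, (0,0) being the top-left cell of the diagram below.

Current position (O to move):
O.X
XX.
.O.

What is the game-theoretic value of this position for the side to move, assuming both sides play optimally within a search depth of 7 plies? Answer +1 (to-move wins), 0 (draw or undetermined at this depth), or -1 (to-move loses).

[O.X/XX./.O.] O move#1: (0,1):-1/OOX/XX./.O., (1,2):-1/O.X/XXO/.O., (2,0):+1/O.X/XX./OO.*, (2,2):-1/O.X/XX./.OO
[O.X/XX./OO.] X move#2: (0,1):-1/OXX/XX./OO.*, (1,2):-1/O.X/XXX/OO., (2,2):-1/O.X/XX./OOX
[OXX/XX./OO.] O move#3: (1,2):+1/OXX/XXO/OO.*, (2,2):+1/OXX/XX./OOO
[OXX/XXO/OO.] end (terminal -1, X#4); searched O.X/XX./.O. to 7

value(O.X/XX./.O., O) = +1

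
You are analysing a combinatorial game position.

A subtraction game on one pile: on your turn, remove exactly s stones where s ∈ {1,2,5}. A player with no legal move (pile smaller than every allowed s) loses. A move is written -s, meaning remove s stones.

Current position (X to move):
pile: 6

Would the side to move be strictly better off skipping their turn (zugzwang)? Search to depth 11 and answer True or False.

zugzwang(6, X) = True

ply 1, X at 6 | -1=-1→5*; -2=-1→4; -5=-1→1
ply 2, O at 5 | -1=-1→4; -2=+1→3*; -5=+1→0
ply 3, X at 3 | -1=-1→2*; -2=-1→1
ply 4, O at 2 | -1=-1→1; -2=+1→0*
ply 5: 0 is terminal -1 (X); from 6 depth 11
if X skipped the turn, O would face:
~ ply 1, O at 6 | -1=-1→5*; -2=-1→4; -5=-1→1
~ ply 2, X at 5 | -1=-1→4; -2=+1→3*; -5=+1→0
~ ply 3, O at 3 | -1=-1→2*; -2=-1→1
~ ply 4, X at 2 | -1=-1→1; -2=+1→0*
~ ply 5: 0 is terminal -1 (O); from 6 depth 11
compare (X): move=-1 vs pass=+1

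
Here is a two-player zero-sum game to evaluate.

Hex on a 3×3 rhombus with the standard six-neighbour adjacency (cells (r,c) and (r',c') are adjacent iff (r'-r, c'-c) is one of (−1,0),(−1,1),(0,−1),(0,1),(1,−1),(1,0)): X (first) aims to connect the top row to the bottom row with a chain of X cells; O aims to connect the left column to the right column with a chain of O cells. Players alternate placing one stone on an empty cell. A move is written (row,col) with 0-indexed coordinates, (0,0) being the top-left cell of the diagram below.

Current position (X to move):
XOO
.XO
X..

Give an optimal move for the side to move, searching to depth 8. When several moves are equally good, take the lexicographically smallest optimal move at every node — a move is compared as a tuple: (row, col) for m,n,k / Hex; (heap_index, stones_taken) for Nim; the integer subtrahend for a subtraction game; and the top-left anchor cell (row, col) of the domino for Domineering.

p1 X@[XOO/.XO/X..]: (1,0)[XOO/XXO/X..]+1* (2,1)[XOO/.XO/XX.]-1 (2,2)[XOO/.XO/X.X]-1
p2 O@[XOO/XXO/X..] terminal -1; root [XOO/.XO/X..] d8

X's best at [XOO/.XO/X..]: (1,0)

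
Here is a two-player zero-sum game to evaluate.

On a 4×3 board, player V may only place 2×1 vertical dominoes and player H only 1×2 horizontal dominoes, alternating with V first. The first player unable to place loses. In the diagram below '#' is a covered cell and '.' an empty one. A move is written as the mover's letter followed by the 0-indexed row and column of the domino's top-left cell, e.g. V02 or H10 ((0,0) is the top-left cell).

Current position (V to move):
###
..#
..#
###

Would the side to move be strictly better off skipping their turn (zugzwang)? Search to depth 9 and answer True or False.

zugzwang(###/..#/..#/###, V) = False

ply 1, V at ###/..#/..#/### | V10=+1→###/#.#/#.#/###*; V11=+1→###/.##/.##/###
ply 2: ###/#.#/#.#/### is terminal -1 (H); from ###/..#/..#/### depth 9
suppose V passes — search the same position with H to move:
pass> ply 1, H at ###/..#/..#/### | H10=+1→###/###/..#/###*; H20=+1→###/..#/###/###
pass> ply 2: ###/###/..#/### is terminal -1 (V); from ###/..#/..#/### depth 9
for V: play +1, pass -1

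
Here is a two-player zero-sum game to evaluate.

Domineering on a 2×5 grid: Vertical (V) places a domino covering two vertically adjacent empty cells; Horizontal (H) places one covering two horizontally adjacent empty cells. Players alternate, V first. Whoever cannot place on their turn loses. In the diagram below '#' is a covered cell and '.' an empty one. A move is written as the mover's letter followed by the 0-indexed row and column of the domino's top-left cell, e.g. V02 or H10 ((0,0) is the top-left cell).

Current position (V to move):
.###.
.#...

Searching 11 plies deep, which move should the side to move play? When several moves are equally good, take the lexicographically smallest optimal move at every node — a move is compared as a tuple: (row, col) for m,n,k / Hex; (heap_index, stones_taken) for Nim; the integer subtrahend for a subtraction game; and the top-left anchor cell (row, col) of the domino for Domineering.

V's best at [.###./.#...]: V04

[.###./.#...] V move#1: V00:-1/####./##..., V04:+1/.####/.#..#*
[.####/.#..#] H move#2: H12:-1/.####/.####*
[.####/.####] V move#3: V00:+1/#####/#####*
[#####/#####] end (terminal -1, H#4); searched .###./.#... to 11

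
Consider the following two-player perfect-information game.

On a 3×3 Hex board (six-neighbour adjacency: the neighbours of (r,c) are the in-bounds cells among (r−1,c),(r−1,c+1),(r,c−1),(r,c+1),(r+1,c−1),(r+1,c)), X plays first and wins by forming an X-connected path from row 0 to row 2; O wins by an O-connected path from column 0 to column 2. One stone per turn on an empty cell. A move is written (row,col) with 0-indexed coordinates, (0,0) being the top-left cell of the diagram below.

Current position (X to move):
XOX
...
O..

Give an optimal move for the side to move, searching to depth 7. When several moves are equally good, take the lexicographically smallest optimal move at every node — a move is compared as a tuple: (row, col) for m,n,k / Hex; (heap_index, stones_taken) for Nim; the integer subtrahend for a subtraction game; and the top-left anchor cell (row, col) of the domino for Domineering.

p1 X@[XOX/.../O..]: (1,0)[XOX/X../O..]-1 (1,1)[XOX/.X./O..]-1 (1,2)[XOX/..X/O..]+1* (2,1)[XOX/.../OX.]+1 (2,2)[XOX/.../O.X]-1
p2 O@[XOX/..X/O..]: (1,0)[XOX/O.X/O..]-1* (1,1)[XOX/.OX/O..]-1 (2,1)[XOX/..X/OO.]-1 (2,2)[XOX/..X/O.O]-1
p3 X@[XOX/O.X/O..]: (1,1)[XOX/OXX/O..]+1* (2,1)[XOX/O.X/OX.]+1 (2,2)[XOX/O.X/O.X]+1
p4 O@[XOX/OXX/O..]: (2,1)[XOX/OXX/OO.]-1* (2,2)[XOX/OXX/O.O]-1
p5 X@[XOX/OXX/OO.]: (2,2)[XOX/OXX/OOX]+1*
p6 O@[XOX/OXX/OOX] terminal -1; root [XOX/.../O..] d7

X's best at [XOX/.../O..]: (1,2)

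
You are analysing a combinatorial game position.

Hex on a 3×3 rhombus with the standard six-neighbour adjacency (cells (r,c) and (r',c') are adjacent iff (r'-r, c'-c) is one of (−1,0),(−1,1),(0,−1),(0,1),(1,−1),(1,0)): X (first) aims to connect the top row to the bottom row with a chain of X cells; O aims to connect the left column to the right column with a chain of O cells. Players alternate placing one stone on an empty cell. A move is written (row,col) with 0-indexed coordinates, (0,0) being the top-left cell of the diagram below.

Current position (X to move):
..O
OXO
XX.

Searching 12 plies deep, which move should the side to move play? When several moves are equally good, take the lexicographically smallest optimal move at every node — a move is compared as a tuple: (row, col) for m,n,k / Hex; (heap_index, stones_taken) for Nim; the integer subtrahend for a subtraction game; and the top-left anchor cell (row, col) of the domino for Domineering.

[..O/OXO/XX.] X move#1: (0,0):-1/X.O/OXO/XX., (0,1):+1/.XO/OXO/XX.*, (2,2):-1/..O/OXO/XXX
[.XO/OXO/XX.] end (terminal -1, O#2); searched ..O/OXO/XX. to 12

X's best at [..O/OXO/XX.]: (0,1)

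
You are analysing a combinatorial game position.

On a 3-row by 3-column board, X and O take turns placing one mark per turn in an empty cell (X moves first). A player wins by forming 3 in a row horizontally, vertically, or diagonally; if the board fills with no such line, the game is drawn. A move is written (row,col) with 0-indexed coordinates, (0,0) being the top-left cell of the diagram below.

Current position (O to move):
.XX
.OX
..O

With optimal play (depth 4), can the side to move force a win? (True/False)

[.XX/.OX/..O] O move#1: (0,0):+1/OXX/.OX/..O*, (1,0):-1/.XX/OOX/..O, (2,0):-1/.XX/.OX/O.O, (2,1):-1/.XX/.OX/.OO
[OXX/.OX/..O] end (terminal -1, X#2); searched .XX/.OX/..O to 4

O winning at [.XX/.OX/..O]: True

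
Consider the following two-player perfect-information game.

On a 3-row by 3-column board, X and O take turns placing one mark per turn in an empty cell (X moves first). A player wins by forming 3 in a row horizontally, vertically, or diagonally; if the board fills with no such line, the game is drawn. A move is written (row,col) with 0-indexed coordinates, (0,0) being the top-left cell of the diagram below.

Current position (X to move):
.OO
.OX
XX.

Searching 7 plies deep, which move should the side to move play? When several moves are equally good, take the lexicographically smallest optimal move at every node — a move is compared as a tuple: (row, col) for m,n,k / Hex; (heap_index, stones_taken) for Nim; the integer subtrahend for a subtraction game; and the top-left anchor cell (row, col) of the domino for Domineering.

[.OO/.OX/XX.] X move#1: (0,0):+1/XOO/.OX/XX.*, (1,0):-1/.OO/XOX/XX., (2,2):+1/.OO/.OX/XXX
[XOO/.OX/XX.] O move#2: (1,0):-1/XOO/OOX/XX.*, (2,2):-1/XOO/.OX/XXO
[XOO/OOX/XX.] X move#3: (2,2):+1/XOO/OOX/XXX*
[XOO/OOX/XXX] end (terminal -1, O#4); searched .OO/.OX/XX. to 7

X's best at [.OO/.OX/XX.]: (0,0)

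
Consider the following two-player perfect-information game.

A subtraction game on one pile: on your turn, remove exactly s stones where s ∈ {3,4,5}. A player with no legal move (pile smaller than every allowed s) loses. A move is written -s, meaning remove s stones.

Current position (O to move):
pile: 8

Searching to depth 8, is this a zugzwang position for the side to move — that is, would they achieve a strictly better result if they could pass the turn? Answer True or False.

zugzwang(8, O) = True

ply 1, O at 8 | -3=-1→5*; -4=-1→4; -5=-1→3
ply 2, X at 5 | -3=+1→2*; -4=+1→1; -5=+1→0
ply 3: 2 is terminal -1 (O); from 8 depth 8
pass branch (X moves first from the same position):
  | ply 1, X at 8 | -3=-1→5*; -4=-1→4; -5=-1→3
  | ply 2, O at 5 | -3=+1→2*; -4=+1→1; -5=+1→0
  | ply 3: 2 is terminal -1 (X); from 8 depth 8
O moving scores -1; O passing scores +1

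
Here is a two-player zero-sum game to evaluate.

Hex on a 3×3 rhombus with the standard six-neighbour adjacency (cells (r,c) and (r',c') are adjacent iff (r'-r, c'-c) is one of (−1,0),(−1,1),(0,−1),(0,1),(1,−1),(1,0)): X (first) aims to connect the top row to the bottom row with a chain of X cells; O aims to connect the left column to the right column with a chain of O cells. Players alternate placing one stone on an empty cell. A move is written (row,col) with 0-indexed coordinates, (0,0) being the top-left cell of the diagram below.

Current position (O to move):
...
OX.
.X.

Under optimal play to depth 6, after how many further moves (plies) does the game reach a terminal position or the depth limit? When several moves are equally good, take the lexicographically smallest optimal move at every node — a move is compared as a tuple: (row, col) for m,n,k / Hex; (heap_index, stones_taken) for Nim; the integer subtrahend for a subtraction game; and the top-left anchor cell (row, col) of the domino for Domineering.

PV length from [.../OX./.X.]: 2 plies

ply 1, O at .../OX./.X. | (0,0)=-1→O../OX./.X.*; (0,1)=-1→.O./OX./.X.; (0,2)=-1→..O/OX./.X.; (1,2)=-1→.../OXO/.X.; (2,0)=-1→.../OX./OX.; (2,2)=-1→.../OX./.XO
ply 2, X at O../OX./.X. | (0,1)=+1→OX./OX./.X.*; (0,2)=+1→O.X/OX./.X.; (1,2)=+1→O../OXX/.X.; (2,0)=+1→O../OX./XX.; (2,2)=+1→O../OX./.XX
ply 3: OX./OX./.X. is terminal -1 (O); from .../OX./.X. depth 6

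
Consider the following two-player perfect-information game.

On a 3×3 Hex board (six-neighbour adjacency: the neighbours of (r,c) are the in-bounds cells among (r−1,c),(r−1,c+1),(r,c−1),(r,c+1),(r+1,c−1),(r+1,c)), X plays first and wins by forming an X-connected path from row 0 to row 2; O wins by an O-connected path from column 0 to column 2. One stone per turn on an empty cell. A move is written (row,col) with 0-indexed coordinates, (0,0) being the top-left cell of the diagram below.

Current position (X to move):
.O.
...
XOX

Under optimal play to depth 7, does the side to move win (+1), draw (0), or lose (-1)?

[.O./.../XOX] X move#1: (0,0):+1/XO./.../XOX*, (0,2):+1/.OX/.../XOX, (1,0):+1/.O./X../XOX, (1,1):-1/.O./.X./XOX, (1,2):-1/.O./..X/XOX
[XO./.../XOX] O move#2: (0,2):-1/XOO/.../XOX*, (1,0):-1/XO./O../XOX, (1,1):-1/XO./.O./XOX, (1,2):-1/XO./..O/XOX
[XOO/.../XOX] X move#3: (1,0):+1/XOO/X../XOX*, (1,1):-1/XOO/.X./XOX, (1,2):-1/XOO/..X/XOX
[XOO/X../XOX] end (terminal -1, O#4); searched .O./.../XOX to 7

value(.O./.../XOX, X) = +1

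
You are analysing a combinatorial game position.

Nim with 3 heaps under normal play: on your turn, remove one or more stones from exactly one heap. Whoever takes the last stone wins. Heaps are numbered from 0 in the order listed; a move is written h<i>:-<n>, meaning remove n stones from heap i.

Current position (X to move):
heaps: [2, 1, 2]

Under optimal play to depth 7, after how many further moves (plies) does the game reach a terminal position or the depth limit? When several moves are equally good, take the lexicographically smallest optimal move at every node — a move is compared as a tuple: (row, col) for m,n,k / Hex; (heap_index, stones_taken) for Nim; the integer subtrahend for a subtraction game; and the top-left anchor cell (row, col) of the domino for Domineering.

[(2,1,2)] X move#1: h0:-1:-1/(1,1,2), h0:-2:-1/(0,1,2), h1:-1:+1/(2,0,2)*, h2:-1:-1/(2,1,1), h2:-2:-1/(2,1,0)
[(2,0,2)] O move#2: h0:-1:-1/(1,0,2)*, h0:-2:-1/(0,0,2), h2:-1:-1/(2,0,1), h2:-2:-1/(2,0,0)
[(1,0,2)] X move#3: h0:-1:-1/(0,0,2), h2:-1:+1/(1,0,1)*, h2:-2:-1/(1,0,0)
[(1,0,1)] O move#4: h0:-1:-1/(0,0,1)*, h2:-1:-1/(1,0,0)
[(0,0,1)] X move#5: h2:-1:+1/(0,0,0)*
[(0,0,0)] end (terminal -1, O#6); searched (2,1,2) to 7

PV length from [(2,1,2)]: 5 plies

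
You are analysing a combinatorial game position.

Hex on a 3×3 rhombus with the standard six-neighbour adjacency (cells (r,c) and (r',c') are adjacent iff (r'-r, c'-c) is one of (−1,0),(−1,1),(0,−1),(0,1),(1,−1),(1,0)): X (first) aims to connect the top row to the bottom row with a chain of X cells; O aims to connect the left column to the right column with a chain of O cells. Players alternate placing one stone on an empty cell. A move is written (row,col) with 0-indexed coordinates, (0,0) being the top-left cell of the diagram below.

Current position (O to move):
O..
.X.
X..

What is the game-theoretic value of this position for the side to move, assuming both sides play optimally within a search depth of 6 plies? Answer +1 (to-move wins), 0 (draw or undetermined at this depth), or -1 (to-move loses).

value(O../.X./X.., O) = -1

p1 O@[O../.X./X..]: (0,1)[OO./.X./X..]-1* (0,2)[O.O/.X./X..]-1 (1,0)[O../OX./X..]-1 (1,2)[O../.XO/X..]-1 (2,1)[O../.X./XO.]-1 (2,2)[O../.X./X.O]-1
p2 X@[OO./.X./X..]: (0,2)[OOX/.X./X..]+1* (1,0)[OO./XX./X..]-1 (1,2)[OO./.XX/X..]-1 (2,1)[OO./.X./XX.]-1 (2,2)[OO./.X./X.X]-1
p3 O@[OOX/.X./X..] terminal -1; root [O../.X./X..] d6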